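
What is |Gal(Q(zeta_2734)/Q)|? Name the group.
|Gal(Q(zeta_2734)/Q)| = phi(2734) = 1366; group ≅ (Z/2734Z)^* ≅ Z/1366Z

The n-th cyclotomic polynomial Φ_2734(x) is the minimal polynomial of zeta_2734 over Q and has degree phi(2734) = 1366. So Q(zeta_2734) is a degree-1366 Galois extension with Galois group (Z/2734Z)^*. By CRT, (Z/2734Z)^* ≅ (Z/2Z)^* × (Z/1367Z)^*. Each prime-power unit group is (Z/2Z)^* ≅ trivial group (order 1); (Z/1367Z)^* ≅ Z/1366Z. Hence Gal(Q(zeta_2734)/Q) ≅ Z/1366Z.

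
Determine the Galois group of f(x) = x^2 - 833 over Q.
Gal(K/Q) = Z/2Z (cyclic of order 2)

x^2 - 833 is irreducible over Q since 833 is not a rational square. The splitting field Q(sqrt(833)) has degree 2 over Q, and its unique nontrivial automorphism is sqrt(833) ↦ -sqrt(833). Hence Gal(Q(sqrt(833))/Q) = Z/2Z.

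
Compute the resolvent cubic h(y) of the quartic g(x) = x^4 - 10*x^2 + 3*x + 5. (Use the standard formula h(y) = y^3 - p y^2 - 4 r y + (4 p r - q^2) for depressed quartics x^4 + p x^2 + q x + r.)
h(y) = y^3 + 10*y^2 - 20*y - 209

Identify coefficients: p = -10, q = 3, r = 5.
Plug into h(y) = y^3 - p y^2 - 4 r y + (4 p r - q^2):
  h(y) = y^3 - (-10) y^2 - 4*(5) y + (4*(-10)*(5) - (3)^2)
       = y^3 + (10) y^2 + (-20) y + (-209).
Simplifying: h(y) = y^3 + 10*y^2 - 20*y - 209.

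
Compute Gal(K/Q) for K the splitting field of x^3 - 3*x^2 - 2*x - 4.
Gal(K/Q) = S_3 (symmetric group of order 6)

Compute the discriminant of x^3 + (-3)*x^2 + (-2)*x + (-4): Δ = -1228. Since Δ is not a rational square, the Galois group is not contained in A_3; it must be the full S_3 (irreducibility of the cubic rules out anything smaller).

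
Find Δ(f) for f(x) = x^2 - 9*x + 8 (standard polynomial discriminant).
Δ = 49

For a quadratic a x^2 + b x + c the discriminant is Δ = b^2 - 4ac = (-9)^2 - 4*(1)*(8) = 81 - (32) = 49.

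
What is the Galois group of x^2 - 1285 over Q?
Gal(K/Q) = Z/2Z (cyclic of order 2)

x^2 - 1285 is irreducible over Q since 1285 is not a rational square. The splitting field Q(sqrt(1285)) has degree 2 over Q, and its unique nontrivial automorphism is sqrt(1285) ↦ -sqrt(1285). Hence Gal(Q(sqrt(1285))/Q) = Z/2Z.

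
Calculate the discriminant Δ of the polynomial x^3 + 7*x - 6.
Δ = -2344

For a depressed cubic x^3 + p x + q the discriminant is Δ = -4 p^3 - 27 q^2 = -4*(7)^3 - 27*(-6)^2 = -1372 - 972 = -2344.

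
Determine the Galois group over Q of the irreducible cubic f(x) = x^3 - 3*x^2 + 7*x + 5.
Gal(K/Q) = S_3 (symmetric group of order 6)

Compute the discriminant of x^3 + (-3)*x^2 + (7)*x + (5): Δ = -2956. Since Δ is not a rational square, the Galois group is not contained in A_3; it must be the full S_3 (irreducibility of the cubic rules out anything smaller).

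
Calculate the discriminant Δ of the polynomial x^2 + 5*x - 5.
Δ = 45

For a quadratic a x^2 + b x + c the discriminant is Δ = b^2 - 4ac = (5)^2 - 4*(1)*(-5) = 25 - (-20) = 45.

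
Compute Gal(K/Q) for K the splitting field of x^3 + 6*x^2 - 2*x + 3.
Gal(K/Q) = S_3 (symmetric group of order 6)

Compute the discriminant of x^3 + (6)*x^2 + (-2)*x + (3): Δ = -3307. Since Δ is not a rational square, the Galois group is not contained in A_3; it must be the full S_3 (irreducibility of the cubic rules out anything smaller).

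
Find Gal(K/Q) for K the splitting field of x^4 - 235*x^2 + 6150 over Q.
Gal(K/Q) = V_4 (Klein four-group, Z/2Z × Z/2Z)

f factors as (x^2 - 30)(x^2 - 205), so the splitting field is K = Q(sqrt(30), sqrt(205)). The elements 30, 205, 6150 are all non-squares in Q, so sqrt(30) and sqrt(205) generate independent quadratic extensions. Thus [K:Q] = 4 and Gal(K/Q) is generated by the two order-2 automorphisms sqrt(30) ↦ -sqrt(30) and sqrt(205) ↦ -sqrt(205), giving V_4.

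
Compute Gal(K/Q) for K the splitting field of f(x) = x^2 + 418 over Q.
Gal(K/Q) = Z/2Z (cyclic of order 2)

x^2 + 418 is irreducible over Q since -418 is not a rational square. The splitting field Q(sqrt(-418)) has degree 2 over Q, and its unique nontrivial automorphism is sqrt(-418) ↦ -sqrt(-418). Hence Gal(Q(sqrt(-418))/Q) = Z/2Z.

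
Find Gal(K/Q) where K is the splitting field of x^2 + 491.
Gal(K/Q) = Z/2Z (cyclic of order 2)

x^2 + 491 is irreducible over Q since -491 is not a rational square. The splitting field Q(sqrt(-491)) has degree 2 over Q, and its unique nontrivial automorphism is sqrt(-491) ↦ -sqrt(-491). Hence Gal(Q(sqrt(-491))/Q) = Z/2Z.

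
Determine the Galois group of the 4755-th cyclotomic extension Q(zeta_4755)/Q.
|Gal(Q(zeta_4755)/Q)| = phi(4755) = 2528; group ≅ (Z/4755Z)^* ≅ Z/2Z × Z/4Z × Z/316Z

The n-th cyclotomic polynomial Φ_4755(x) is the minimal polynomial of zeta_4755 over Q and has degree phi(4755) = 2528. So Q(zeta_4755) is a degree-2528 Galois extension with Galois group (Z/4755Z)^*. By CRT, (Z/4755Z)^* ≅ (Z/3Z)^* × (Z/5Z)^* × (Z/317Z)^*. Each prime-power unit group is (Z/3Z)^* ≅ Z/2Z; (Z/5Z)^* ≅ Z/4Z; (Z/317Z)^* ≅ Z/316Z. Hence Gal(Q(zeta_4755)/Q) ≅ Z/2Z × Z/4Z × Z/316Z.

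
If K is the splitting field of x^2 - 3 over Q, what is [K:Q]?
[K:Q] = 2

The polynomial x^2 - 3 is irreducible over Q since 3 is not a perfect square. Its splitting field is Q(sqrt(3)), which has degree 2 over Q.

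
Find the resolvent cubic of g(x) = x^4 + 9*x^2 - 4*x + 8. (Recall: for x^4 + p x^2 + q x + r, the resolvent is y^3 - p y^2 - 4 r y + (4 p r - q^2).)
h(y) = y^3 - 9*y^2 - 32*y + 272

Identify coefficients: p = 9, q = -4, r = 8.
Plug into h(y) = y^3 - p y^2 - 4 r y + (4 p r - q^2):
  h(y) = y^3 - (9) y^2 - 4*(8) y + (4*(9)*(8) - (-4)^2)
       = y^3 + (-9) y^2 + (-32) y + (272).
Simplifying: h(y) = y^3 - 9*y^2 - 32*y + 272.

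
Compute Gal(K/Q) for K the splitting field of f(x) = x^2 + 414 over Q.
Gal(K/Q) = Z/2Z (cyclic of order 2)

x^2 + 414 is irreducible over Q since -414 is not a rational square. The splitting field Q(sqrt(-414)) has degree 2 over Q, and its unique nontrivial automorphism is sqrt(-414) ↦ -sqrt(-414). Hence Gal(Q(sqrt(-414))/Q) = Z/2Z.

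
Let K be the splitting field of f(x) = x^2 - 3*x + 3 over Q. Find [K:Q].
[K:Q] = 2

The discriminant of x^2 + (-3)*x + (3) is b^2 - 4c = 9 - (12) = -3. Since -3 is not a perfect square in Q, the polynomial is irreducible over Q. Its two roots generate a degree-2 extension, so [K:Q] = 2.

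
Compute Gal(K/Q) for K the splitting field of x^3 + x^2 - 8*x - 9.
Gal(K/Q) = S_3 (symmetric group of order 6)

Compute the discriminant of x^3 + (1)*x^2 + (-8)*x + (-9): Δ = 1257. Since Δ is not a rational square, the Galois group is not contained in A_3; it must be the full S_3 (irreducibility of the cubic rules out anything smaller).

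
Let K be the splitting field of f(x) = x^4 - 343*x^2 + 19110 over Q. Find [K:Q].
[K:Q] = 4

f factors as (x^2 - 273)(x^2 - 70); the splitting field is K = Q(sqrt(273), sqrt(70)). Since 273, 70, and 19110 are all non-squares in Q, the three subfields Q(sqrt(273)), Q(sqrt(70)), Q(sqrt(19110)) are distinct degree-2 extensions, so [K:Q] = 4 (Klein four Galois group).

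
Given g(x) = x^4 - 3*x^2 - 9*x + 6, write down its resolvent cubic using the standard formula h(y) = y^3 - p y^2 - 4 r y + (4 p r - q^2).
h(y) = y^3 + 3*y^2 - 24*y - 153

Identify coefficients: p = -3, q = -9, r = 6.
Plug into h(y) = y^3 - p y^2 - 4 r y + (4 p r - q^2):
  h(y) = y^3 - (-3) y^2 - 4*(6) y + (4*(-3)*(6) - (-9)^2)
       = y^3 + (3) y^2 + (-24) y + (-153).
Simplifying: h(y) = y^3 + 3*y^2 - 24*y - 153.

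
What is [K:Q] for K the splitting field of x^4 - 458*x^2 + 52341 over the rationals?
[K:Q] = 4

f factors as (x^2 - 219)(x^2 - 239); the splitting field is K = Q(sqrt(219), sqrt(239)). Since 219, 239, and 52341 are all non-squares in Q, the three subfields Q(sqrt(219)), Q(sqrt(239)), Q(sqrt(52341)) are distinct degree-2 extensions, so [K:Q] = 4 (Klein four Galois group).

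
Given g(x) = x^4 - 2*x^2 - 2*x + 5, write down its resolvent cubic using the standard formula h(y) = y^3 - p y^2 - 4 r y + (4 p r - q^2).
h(y) = y^3 + 2*y^2 - 20*y - 44

Identify coefficients: p = -2, q = -2, r = 5.
Plug into h(y) = y^3 - p y^2 - 4 r y + (4 p r - q^2):
  h(y) = y^3 - (-2) y^2 - 4*(5) y + (4*(-2)*(5) - (-2)^2)
       = y^3 + (2) y^2 + (-20) y + (-44).
Simplifying: h(y) = y^3 + 2*y^2 - 20*y - 44.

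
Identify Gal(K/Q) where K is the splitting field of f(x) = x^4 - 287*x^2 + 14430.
Gal(K/Q) = V_4 (Klein four-group, Z/2Z × Z/2Z)

f factors as (x^2 - 65)(x^2 - 222), so the splitting field is K = Q(sqrt(65), sqrt(222)). The elements 65, 222, 14430 are all non-squares in Q, so sqrt(65) and sqrt(222) generate independent quadratic extensions. Thus [K:Q] = 4 and Gal(K/Q) is generated by the two order-2 automorphisms sqrt(65) ↦ -sqrt(65) and sqrt(222) ↦ -sqrt(222), giving V_4.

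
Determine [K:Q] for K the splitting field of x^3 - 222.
[K:Q] = 6

x^3 - 222 has one real root r = 222^(1/3) and two complex roots r*zeta_3, r*zeta_3^2 where zeta_3 = e^(2*pi*i/3). The splitting field is Q(r, zeta_3). [Q(r):Q] = 3 and [Q(zeta_3):Q] = 2 with gcd = 1, so [Q(r, zeta_3):Q] = 3 * 2 = 6.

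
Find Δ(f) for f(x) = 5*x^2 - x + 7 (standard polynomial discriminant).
Δ = -139

For a quadratic a x^2 + b x + c the discriminant is Δ = b^2 - 4ac = (-1)^2 - 4*(5)*(7) = 1 - (140) = -139.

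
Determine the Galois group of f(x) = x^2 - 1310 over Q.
Gal(K/Q) = Z/2Z (cyclic of order 2)

x^2 - 1310 is irreducible over Q since 1310 is not a rational square. The splitting field Q(sqrt(1310)) has degree 2 over Q, and its unique nontrivial automorphism is sqrt(1310) ↦ -sqrt(1310). Hence Gal(Q(sqrt(1310))/Q) = Z/2Z.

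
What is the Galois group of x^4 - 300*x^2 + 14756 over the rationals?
Gal(K/Q) = V_4 (Klein four-group, Z/2Z × Z/2Z)

f factors as (x^2 - 62)(x^2 - 238), so the splitting field is K = Q(sqrt(62), sqrt(238)). The elements 62, 238, 14756 are all non-squares in Q, so sqrt(62) and sqrt(238) generate independent quadratic extensions. Thus [K:Q] = 4 and Gal(K/Q) is generated by the two order-2 automorphisms sqrt(62) ↦ -sqrt(62) and sqrt(238) ↦ -sqrt(238), giving V_4.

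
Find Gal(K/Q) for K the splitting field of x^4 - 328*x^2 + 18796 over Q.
Gal(K/Q) = V_4 (Klein four-group, Z/2Z × Z/2Z)

f factors as (x^2 - 254)(x^2 - 74), so the splitting field is K = Q(sqrt(254), sqrt(74)). The elements 254, 74, 18796 are all non-squares in Q, so sqrt(254) and sqrt(74) generate independent quadratic extensions. Thus [K:Q] = 4 and Gal(K/Q) is generated by the two order-2 automorphisms sqrt(254) ↦ -sqrt(254) and sqrt(74) ↦ -sqrt(74), giving V_4.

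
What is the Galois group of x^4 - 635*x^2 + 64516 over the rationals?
Gal(K/Q) = Z/2Z (cyclic of order 2)

f factors as (x^2 - 127)(x^2 - 508), so the splitting field is K = Q(sqrt(127), sqrt(508)). The squarefree part of 127 is 127 and the squarefree part of 508 is also 127, so sqrt(127) and sqrt(508) are both rational multiples of sqrt(127). Hence Q(sqrt(127)) = Q(sqrt(508)) = Q(sqrt(127)), and the splitting field collapses to a single degree-2 extension with Galois group Z/2Z.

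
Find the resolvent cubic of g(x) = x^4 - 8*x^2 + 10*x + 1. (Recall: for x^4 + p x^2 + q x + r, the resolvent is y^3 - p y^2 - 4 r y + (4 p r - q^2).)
h(y) = y^3 + 8*y^2 - 4*y - 132

Identify coefficients: p = -8, q = 10, r = 1.
Plug into h(y) = y^3 - p y^2 - 4 r y + (4 p r - q^2):
  h(y) = y^3 - (-8) y^2 - 4*(1) y + (4*(-8)*(1) - (10)^2)
       = y^3 + (8) y^2 + (-4) y + (-132).
Simplifying: h(y) = y^3 + 8*y^2 - 4*y - 132.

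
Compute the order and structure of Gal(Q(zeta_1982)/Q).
|Gal(Q(zeta_1982)/Q)| = phi(1982) = 990; group ≅ (Z/1982Z)^* ≅ Z/990Z

The n-th cyclotomic polynomial Φ_1982(x) is the minimal polynomial of zeta_1982 over Q and has degree phi(1982) = 990. So Q(zeta_1982) is a degree-990 Galois extension with Galois group (Z/1982Z)^*. By CRT, (Z/1982Z)^* ≅ (Z/2Z)^* × (Z/991Z)^*. Each prime-power unit group is (Z/2Z)^* ≅ trivial group (order 1); (Z/991Z)^* ≅ Z/990Z. Hence Gal(Q(zeta_1982)/Q) ≅ Z/990Z.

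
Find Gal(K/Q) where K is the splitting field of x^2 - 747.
Gal(K/Q) = Z/2Z (cyclic of order 2)

x^2 - 747 is irreducible over Q since 747 is not a rational square. The splitting field Q(sqrt(747)) has degree 2 over Q, and its unique nontrivial automorphism is sqrt(747) ↦ -sqrt(747). Hence Gal(Q(sqrt(747))/Q) = Z/2Z.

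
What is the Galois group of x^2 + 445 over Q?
Gal(K/Q) = Z/2Z (cyclic of order 2)

x^2 + 445 is irreducible over Q since -445 is not a rational square. The splitting field Q(sqrt(-445)) has degree 2 over Q, and its unique nontrivial automorphism is sqrt(-445) ↦ -sqrt(-445). Hence Gal(Q(sqrt(-445))/Q) = Z/2Z.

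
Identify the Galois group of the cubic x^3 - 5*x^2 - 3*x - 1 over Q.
Gal(K/Q) = S_3 (symmetric group of order 6)

Compute the discriminant of x^3 + (-5)*x^2 + (-3)*x + (-1): Δ = -464. Since Δ is not a rational square, the Galois group is not contained in A_3; it must be the full S_3 (irreducibility of the cubic rules out anything smaller).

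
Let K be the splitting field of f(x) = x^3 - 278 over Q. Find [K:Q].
[K:Q] = 6

x^3 - 278 has one real root r = 278^(1/3) and two complex roots r*zeta_3, r*zeta_3^2 where zeta_3 = e^(2*pi*i/3). The splitting field is Q(r, zeta_3). [Q(r):Q] = 3 and [Q(zeta_3):Q] = 2 with gcd = 1, so [Q(r, zeta_3):Q] = 3 * 2 = 6.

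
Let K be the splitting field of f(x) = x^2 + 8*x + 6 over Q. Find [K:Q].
[K:Q] = 2

The discriminant of x^2 + (8)*x + (6) is b^2 - 4c = 64 - (24) = 40. Since 40 is not a perfect square in Q, the polynomial is irreducible over Q. Its two roots generate a degree-2 extension, so [K:Q] = 2.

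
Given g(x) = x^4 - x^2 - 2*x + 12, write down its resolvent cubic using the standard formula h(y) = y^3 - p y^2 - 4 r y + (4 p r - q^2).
h(y) = y^3 + y^2 - 48*y - 52

Identify coefficients: p = -1, q = -2, r = 12.
Plug into h(y) = y^3 - p y^2 - 4 r y + (4 p r - q^2):
  h(y) = y^3 - (-1) y^2 - 4*(12) y + (4*(-1)*(12) - (-2)^2)
       = y^3 + (1) y^2 + (-48) y + (-52).
Simplifying: h(y) = y^3 + y^2 - 48*y - 52.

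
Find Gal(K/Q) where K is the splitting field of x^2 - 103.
Gal(K/Q) = Z/2Z (cyclic of order 2)

x^2 - 103 is irreducible over Q since 103 is not a rational square. The splitting field Q(sqrt(103)) has degree 2 over Q, and its unique nontrivial automorphism is sqrt(103) ↦ -sqrt(103). Hence Gal(Q(sqrt(103))/Q) = Z/2Z.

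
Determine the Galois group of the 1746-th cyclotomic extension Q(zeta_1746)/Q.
|Gal(Q(zeta_1746)/Q)| = phi(1746) = 576; group ≅ (Z/1746Z)^* ≅ Z/6Z × Z/96Z

The n-th cyclotomic polynomial Φ_1746(x) is the minimal polynomial of zeta_1746 over Q and has degree phi(1746) = 576. So Q(zeta_1746) is a degree-576 Galois extension with Galois group (Z/1746Z)^*. By CRT, (Z/1746Z)^* ≅ (Z/2Z)^* × (Z/9Z)^* × (Z/97Z)^*. Each prime-power unit group is (Z/2Z)^* ≅ trivial group (order 1); (Z/9Z)^* ≅ Z/6Z; (Z/97Z)^* ≅ Z/96Z. Hence Gal(Q(zeta_1746)/Q) ≅ Z/6Z × Z/96Z.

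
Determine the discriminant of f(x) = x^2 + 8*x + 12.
Δ = 16

For a quadratic a x^2 + b x + c the discriminant is Δ = b^2 - 4ac = (8)^2 - 4*(1)*(12) = 64 - (48) = 16.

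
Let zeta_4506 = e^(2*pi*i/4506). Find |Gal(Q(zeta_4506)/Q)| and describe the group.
|Gal(Q(zeta_4506)/Q)| = phi(4506) = 1500; group ≅ (Z/4506Z)^* ≅ Z/2Z × Z/750Z

The n-th cyclotomic polynomial Φ_4506(x) is the minimal polynomial of zeta_4506 over Q and has degree phi(4506) = 1500. So Q(zeta_4506) is a degree-1500 Galois extension with Galois group (Z/4506Z)^*. By CRT, (Z/4506Z)^* ≅ (Z/2Z)^* × (Z/3Z)^* × (Z/751Z)^*. Each prime-power unit group is (Z/2Z)^* ≅ trivial group (order 1); (Z/3Z)^* ≅ Z/2Z; (Z/751Z)^* ≅ Z/750Z. Hence Gal(Q(zeta_4506)/Q) ≅ Z/2Z × Z/750Z.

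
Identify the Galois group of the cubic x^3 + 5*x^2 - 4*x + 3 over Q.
Gal(K/Q) = S_3 (symmetric group of order 6)

Compute the discriminant of x^3 + (5)*x^2 + (-4)*x + (3): Δ = -2167. Since Δ is not a rational square, the Galois group is not contained in A_3; it must be the full S_3 (irreducibility of the cubic rules out anything smaller).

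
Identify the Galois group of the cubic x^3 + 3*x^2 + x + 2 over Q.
Gal(K/Q) = S_3 (symmetric group of order 6)

Compute the discriminant of x^3 + (3)*x^2 + (1)*x + (2): Δ = -211. Since Δ is not a rational square, the Galois group is not contained in A_3; it must be the full S_3 (irreducibility of the cubic rules out anything smaller).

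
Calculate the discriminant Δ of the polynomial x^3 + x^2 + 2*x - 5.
Δ = -863

For x^3 + a x^2 + b x + c the discriminant is Δ = 18 a b c - 4 a^3 c + a^2 b^2 - 4 b^3 - 27 c^2.
Plug a = 1, b = 2, c = -5:
  18*(1)*(2)*(-5) - 4*(1)^3*(-5) + (1)^2*(2)^2 - 4*(2)^3 - 27*(-5)^2
  = -180 + (20) + 4 + (-32) + (-675)
  = -863.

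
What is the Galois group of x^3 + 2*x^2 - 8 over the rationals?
Gal(K/Q) = S_3 (symmetric group of order 6)

Compute the discriminant of x^3 + (2)*x^2 + (0)*x + (-8): Δ = -1472. Since Δ is not a rational square, the Galois group is not contained in A_3; it must be the full S_3 (irreducibility of the cubic rules out anything smaller).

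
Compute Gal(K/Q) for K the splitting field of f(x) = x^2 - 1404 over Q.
Gal(K/Q) = Z/2Z (cyclic of order 2)

x^2 - 1404 is irreducible over Q since 1404 is not a rational square. The splitting field Q(sqrt(1404)) has degree 2 over Q, and its unique nontrivial automorphism is sqrt(1404) ↦ -sqrt(1404). Hence Gal(Q(sqrt(1404))/Q) = Z/2Z.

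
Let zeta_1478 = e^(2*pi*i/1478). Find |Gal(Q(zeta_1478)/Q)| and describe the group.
|Gal(Q(zeta_1478)/Q)| = phi(1478) = 738; group ≅ (Z/1478Z)^* ≅ Z/738Z

The n-th cyclotomic polynomial Φ_1478(x) is the minimal polynomial of zeta_1478 over Q and has degree phi(1478) = 738. So Q(zeta_1478) is a degree-738 Galois extension with Galois group (Z/1478Z)^*. By CRT, (Z/1478Z)^* ≅ (Z/2Z)^* × (Z/739Z)^*. Each prime-power unit group is (Z/2Z)^* ≅ trivial group (order 1); (Z/739Z)^* ≅ Z/738Z. Hence Gal(Q(zeta_1478)/Q) ≅ Z/738Z.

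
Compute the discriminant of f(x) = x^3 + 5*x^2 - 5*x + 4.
Δ = -3107

For x^3 + a x^2 + b x + c the discriminant is Δ = 18 a b c - 4 a^3 c + a^2 b^2 - 4 b^3 - 27 c^2.
Plug a = 5, b = -5, c = 4:
  18*(5)*(-5)*(4) - 4*(5)^3*(4) + (5)^2*(-5)^2 - 4*(-5)^3 - 27*(4)^2
  = -1800 + (-2000) + 625 + (500) + (-432)
  = -3107.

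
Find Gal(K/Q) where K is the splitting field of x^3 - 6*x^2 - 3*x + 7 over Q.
Gal(K/Q) = S_3 (symmetric group of order 6)

Compute the discriminant of x^3 + (-6)*x^2 + (-3)*x + (7): Δ = 7425. Since Δ is not a rational square, the Galois group is not contained in A_3; it must be the full S_3 (irreducibility of the cubic rules out anything smaller).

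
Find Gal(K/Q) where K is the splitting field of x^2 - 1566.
Gal(K/Q) = Z/2Z (cyclic of order 2)

x^2 - 1566 is irreducible over Q since 1566 is not a rational square. The splitting field Q(sqrt(1566)) has degree 2 over Q, and its unique nontrivial automorphism is sqrt(1566) ↦ -sqrt(1566). Hence Gal(Q(sqrt(1566))/Q) = Z/2Z.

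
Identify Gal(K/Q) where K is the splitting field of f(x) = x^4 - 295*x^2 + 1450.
Gal(K/Q) = V_4 (Klein four-group, Z/2Z × Z/2Z)

f factors as (x^2 - 5)(x^2 - 290), so the splitting field is K = Q(sqrt(5), sqrt(290)). The elements 5, 290, 1450 are all non-squares in Q, so sqrt(5) and sqrt(290) generate independent quadratic extensions. Thus [K:Q] = 4 and Gal(K/Q) is generated by the two order-2 automorphisms sqrt(5) ↦ -sqrt(5) and sqrt(290) ↦ -sqrt(290), giving V_4.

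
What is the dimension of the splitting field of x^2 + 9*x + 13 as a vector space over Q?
[K:Q] = 2

The discriminant of x^2 + (9)*x + (13) is b^2 - 4c = 81 - (52) = 29. Since 29 is not a perfect square in Q, the polynomial is irreducible over Q. Its two roots generate a degree-2 extension, so [K:Q] = 2.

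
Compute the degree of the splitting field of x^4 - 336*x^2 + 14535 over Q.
[K:Q] = 4

f factors as (x^2 - 285)(x^2 - 51); the splitting field is K = Q(sqrt(285), sqrt(51)). Since 285, 51, and 14535 are all non-squares in Q, the three subfields Q(sqrt(285)), Q(sqrt(51)), Q(sqrt(14535)) are distinct degree-2 extensions, so [K:Q] = 4 (Klein four Galois group).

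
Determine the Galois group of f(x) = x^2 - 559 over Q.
Gal(K/Q) = Z/2Z (cyclic of order 2)

x^2 - 559 is irreducible over Q since 559 is not a rational square. The splitting field Q(sqrt(559)) has degree 2 over Q, and its unique nontrivial automorphism is sqrt(559) ↦ -sqrt(559). Hence Gal(Q(sqrt(559))/Q) = Z/2Z.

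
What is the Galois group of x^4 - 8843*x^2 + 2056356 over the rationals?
Gal(K/Q) = Z/2Z (cyclic of order 2)

f factors as (x^2 - 8604)(x^2 - 239), so the splitting field is K = Q(sqrt(8604), sqrt(239)). The squarefree part of 8604 is 239 and the squarefree part of 239 is also 239, so sqrt(8604) and sqrt(239) are both rational multiples of sqrt(239). Hence Q(sqrt(8604)) = Q(sqrt(239)) = Q(sqrt(239)), and the splitting field collapses to a single degree-2 extension with Galois group Z/2Z.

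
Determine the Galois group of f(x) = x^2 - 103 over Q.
Gal(K/Q) = Z/2Z (cyclic of order 2)

x^2 - 103 is irreducible over Q since 103 is not a rational square. The splitting field Q(sqrt(103)) has degree 2 over Q, and its unique nontrivial automorphism is sqrt(103) ↦ -sqrt(103). Hence Gal(Q(sqrt(103))/Q) = Z/2Z.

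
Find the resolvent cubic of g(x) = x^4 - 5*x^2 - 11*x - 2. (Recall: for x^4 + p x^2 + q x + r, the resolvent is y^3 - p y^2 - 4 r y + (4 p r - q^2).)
h(y) = y^3 + 5*y^2 + 8*y - 81

Identify coefficients: p = -5, q = -11, r = -2.
Plug into h(y) = y^3 - p y^2 - 4 r y + (4 p r - q^2):
  h(y) = y^3 - (-5) y^2 - 4*(-2) y + (4*(-5)*(-2) - (-11)^2)
       = y^3 + (5) y^2 + (8) y + (-81).
Simplifying: h(y) = y^3 + 5*y^2 + 8*y - 81.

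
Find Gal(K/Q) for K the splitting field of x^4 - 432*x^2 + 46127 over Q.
Gal(K/Q) = V_4 (Klein four-group, Z/2Z × Z/2Z)

f factors as (x^2 - 193)(x^2 - 239), so the splitting field is K = Q(sqrt(193), sqrt(239)). The elements 193, 239, 46127 are all non-squares in Q, so sqrt(193) and sqrt(239) generate independent quadratic extensions. Thus [K:Q] = 4 and Gal(K/Q) is generated by the two order-2 automorphisms sqrt(193) ↦ -sqrt(193) and sqrt(239) ↦ -sqrt(239), giving V_4.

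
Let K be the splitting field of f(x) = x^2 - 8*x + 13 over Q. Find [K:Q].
[K:Q] = 2

The discriminant of x^2 + (-8)*x + (13) is b^2 - 4c = 64 - (52) = 12. Since 12 is not a perfect square in Q, the polynomial is irreducible over Q. Its two roots generate a degree-2 extension, so [K:Q] = 2.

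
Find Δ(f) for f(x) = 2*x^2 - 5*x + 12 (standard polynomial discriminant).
Δ = -71

For a quadratic a x^2 + b x + c the discriminant is Δ = b^2 - 4ac = (-5)^2 - 4*(2)*(12) = 25 - (96) = -71.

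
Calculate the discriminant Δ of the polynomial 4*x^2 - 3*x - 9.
Δ = 153

For a quadratic a x^2 + b x + c the discriminant is Δ = b^2 - 4ac = (-3)^2 - 4*(4)*(-9) = 9 - (-144) = 153.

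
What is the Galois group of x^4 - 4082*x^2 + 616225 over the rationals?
Gal(K/Q) = Z/2Z (cyclic of order 2)

f factors as (x^2 - 157)(x^2 - 3925), so the splitting field is K = Q(sqrt(157), sqrt(3925)). The squarefree part of 157 is 157 and the squarefree part of 3925 is also 157, so sqrt(157) and sqrt(3925) are both rational multiples of sqrt(157). Hence Q(sqrt(157)) = Q(sqrt(3925)) = Q(sqrt(157)), and the splitting field collapses to a single degree-2 extension with Galois group Z/2Z.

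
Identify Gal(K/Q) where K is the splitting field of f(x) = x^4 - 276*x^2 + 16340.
Gal(K/Q) = V_4 (Klein four-group, Z/2Z × Z/2Z)

f factors as (x^2 - 86)(x^2 - 190), so the splitting field is K = Q(sqrt(86), sqrt(190)). The elements 86, 190, 16340 are all non-squares in Q, so sqrt(86) and sqrt(190) generate independent quadratic extensions. Thus [K:Q] = 4 and Gal(K/Q) is generated by the two order-2 automorphisms sqrt(86) ↦ -sqrt(86) and sqrt(190) ↦ -sqrt(190), giving V_4.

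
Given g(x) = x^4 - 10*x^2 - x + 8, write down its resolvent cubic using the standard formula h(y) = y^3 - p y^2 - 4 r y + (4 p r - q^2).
h(y) = y^3 + 10*y^2 - 32*y - 321

Identify coefficients: p = -10, q = -1, r = 8.
Plug into h(y) = y^3 - p y^2 - 4 r y + (4 p r - q^2):
  h(y) = y^3 - (-10) y^2 - 4*(8) y + (4*(-10)*(8) - (-1)^2)
       = y^3 + (10) y^2 + (-32) y + (-321).
Simplifying: h(y) = y^3 + 10*y^2 - 32*y - 321.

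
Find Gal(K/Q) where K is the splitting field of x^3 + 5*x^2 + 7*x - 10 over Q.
Gal(K/Q) = S_3 (symmetric group of order 6)

Compute the discriminant of x^3 + (5)*x^2 + (7)*x + (-10): Δ = -4147. Since Δ is not a rational square, the Galois group is not contained in A_3; it must be the full S_3 (irreducibility of the cubic rules out anything smaller).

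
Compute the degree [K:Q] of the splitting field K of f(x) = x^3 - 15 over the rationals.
[K:Q] = 6

x^3 - 15 has one real root r = 15^(1/3) and two complex roots r*zeta_3, r*zeta_3^2 where zeta_3 = e^(2*pi*i/3). The splitting field is Q(r, zeta_3). [Q(r):Q] = 3 and [Q(zeta_3):Q] = 2 with gcd = 1, so [Q(r, zeta_3):Q] = 3 * 2 = 6.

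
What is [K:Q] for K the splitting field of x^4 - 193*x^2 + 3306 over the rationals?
[K:Q] = 4

f factors as (x^2 - 174)(x^2 - 19); the splitting field is K = Q(sqrt(174), sqrt(19)). Since 174, 19, and 3306 are all non-squares in Q, the three subfields Q(sqrt(174)), Q(sqrt(19)), Q(sqrt(3306)) are distinct degree-2 extensions, so [K:Q] = 4 (Klein four Galois group).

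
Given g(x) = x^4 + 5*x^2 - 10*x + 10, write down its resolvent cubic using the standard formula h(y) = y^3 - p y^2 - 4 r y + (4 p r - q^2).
h(y) = y^3 - 5*y^2 - 40*y + 100

Identify coefficients: p = 5, q = -10, r = 10.
Plug into h(y) = y^3 - p y^2 - 4 r y + (4 p r - q^2):
  h(y) = y^3 - (5) y^2 - 4*(10) y + (4*(5)*(10) - (-10)^2)
       = y^3 + (-5) y^2 + (-40) y + (100).
Simplifying: h(y) = y^3 - 5*y^2 - 40*y + 100.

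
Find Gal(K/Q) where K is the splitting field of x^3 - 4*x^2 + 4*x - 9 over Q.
Gal(K/Q) = S_3 (symmetric group of order 6)

Compute the discriminant of x^3 + (-4)*x^2 + (4)*x + (-9): Δ = -1899. Since Δ is not a rational square, the Galois group is not contained in A_3; it must be the full S_3 (irreducibility of the cubic rules out anything smaller).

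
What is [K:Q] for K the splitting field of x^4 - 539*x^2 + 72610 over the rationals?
[K:Q] = 4

f factors as (x^2 - 274)(x^2 - 265); the splitting field is K = Q(sqrt(274), sqrt(265)). Since 274, 265, and 72610 are all non-squares in Q, the three subfields Q(sqrt(274)), Q(sqrt(265)), Q(sqrt(72610)) are distinct degree-2 extensions, so [K:Q] = 4 (Klein four Galois group).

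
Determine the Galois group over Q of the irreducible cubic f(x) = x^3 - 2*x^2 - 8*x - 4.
Gal(K/Q) = S_3 (symmetric group of order 6)

Compute the discriminant of x^3 + (-2)*x^2 + (-8)*x + (-4): Δ = 592. Since Δ is not a rational square, the Galois group is not contained in A_3; it must be the full S_3 (irreducibility of the cubic rules out anything smaller).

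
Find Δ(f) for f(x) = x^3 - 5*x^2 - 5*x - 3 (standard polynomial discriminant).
Δ = -1968

For x^3 + a x^2 + b x + c the discriminant is Δ = 18 a b c - 4 a^3 c + a^2 b^2 - 4 b^3 - 27 c^2.
Plug a = -5, b = -5, c = -3:
  18*(-5)*(-5)*(-3) - 4*(-5)^3*(-3) + (-5)^2*(-5)^2 - 4*(-5)^3 - 27*(-3)^2
  = -1350 + (-1500) + 625 + (500) + (-243)
  = -1968.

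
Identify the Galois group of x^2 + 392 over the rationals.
Gal(K/Q) = Z/2Z (cyclic of order 2)

x^2 + 392 is irreducible over Q since -392 is not a rational square. The splitting field Q(sqrt(-392)) has degree 2 over Q, and its unique nontrivial automorphism is sqrt(-392) ↦ -sqrt(-392). Hence Gal(Q(sqrt(-392))/Q) = Z/2Z.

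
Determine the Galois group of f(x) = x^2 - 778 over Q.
Gal(K/Q) = Z/2Z (cyclic of order 2)

x^2 - 778 is irreducible over Q since 778 is not a rational square. The splitting field Q(sqrt(778)) has degree 2 over Q, and its unique nontrivial automorphism is sqrt(778) ↦ -sqrt(778). Hence Gal(Q(sqrt(778))/Q) = Z/2Z.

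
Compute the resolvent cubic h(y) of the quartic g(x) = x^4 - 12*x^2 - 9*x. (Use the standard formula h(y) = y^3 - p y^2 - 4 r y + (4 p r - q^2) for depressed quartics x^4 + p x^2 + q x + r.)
h(y) = y^3 + 12*y^2 - 81

Identify coefficients: p = -12, q = -9, r = 0.
Plug into h(y) = y^3 - p y^2 - 4 r y + (4 p r - q^2):
  h(y) = y^3 - (-12) y^2 - 4*(0) y + (4*(-12)*(0) - (-9)^2)
       = y^3 + (12) y^2 + (0) y + (-81).
Simplifying: h(y) = y^3 + 12*y^2 - 81.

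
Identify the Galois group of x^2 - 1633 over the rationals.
Gal(K/Q) = Z/2Z (cyclic of order 2)

x^2 - 1633 is irreducible over Q since 1633 is not a rational square. The splitting field Q(sqrt(1633)) has degree 2 over Q, and its unique nontrivial automorphism is sqrt(1633) ↦ -sqrt(1633). Hence Gal(Q(sqrt(1633))/Q) = Z/2Z.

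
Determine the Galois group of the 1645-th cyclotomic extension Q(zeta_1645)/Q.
|Gal(Q(zeta_1645)/Q)| = phi(1645) = 1104; group ≅ (Z/1645Z)^* ≅ Z/4Z × Z/6Z × Z/46Z

The n-th cyclotomic polynomial Φ_1645(x) is the minimal polynomial of zeta_1645 over Q and has degree phi(1645) = 1104. So Q(zeta_1645) is a degree-1104 Galois extension with Galois group (Z/1645Z)^*. By CRT, (Z/1645Z)^* ≅ (Z/5Z)^* × (Z/7Z)^* × (Z/47Z)^*. Each prime-power unit group is (Z/5Z)^* ≅ Z/4Z; (Z/7Z)^* ≅ Z/6Z; (Z/47Z)^* ≅ Z/46Z. Hence Gal(Q(zeta_1645)/Q) ≅ Z/4Z × Z/6Z × Z/46Z.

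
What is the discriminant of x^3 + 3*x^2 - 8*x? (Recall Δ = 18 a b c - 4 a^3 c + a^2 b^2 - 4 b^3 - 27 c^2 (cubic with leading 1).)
Δ = 2624

For x^3 + a x^2 + b x + c the discriminant is Δ = 18 a b c - 4 a^3 c + a^2 b^2 - 4 b^3 - 27 c^2.
Plug a = 3, b = -8, c = 0:
  18*(3)*(-8)*(0) - 4*(3)^3*(0) + (3)^2*(-8)^2 - 4*(-8)^3 - 27*(0)^2
  = 0 + (0) + 576 + (2048) + (0)
  = 2624.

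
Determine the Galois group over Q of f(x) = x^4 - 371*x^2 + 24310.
Gal(K/Q) = V_4 (Klein four-group, Z/2Z × Z/2Z)

f factors as (x^2 - 286)(x^2 - 85), so the splitting field is K = Q(sqrt(286), sqrt(85)). The elements 286, 85, 24310 are all non-squares in Q, so sqrt(286) and sqrt(85) generate independent quadratic extensions. Thus [K:Q] = 4 and Gal(K/Q) is generated by the two order-2 automorphisms sqrt(286) ↦ -sqrt(286) and sqrt(85) ↦ -sqrt(85), giving V_4.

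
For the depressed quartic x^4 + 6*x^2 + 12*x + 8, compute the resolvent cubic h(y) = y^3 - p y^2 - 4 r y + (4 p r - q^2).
h(y) = y^3 - 6*y^2 - 32*y + 48

Identify coefficients: p = 6, q = 12, r = 8.
Plug into h(y) = y^3 - p y^2 - 4 r y + (4 p r - q^2):
  h(y) = y^3 - (6) y^2 - 4*(8) y + (4*(6)*(8) - (12)^2)
       = y^3 + (-6) y^2 + (-32) y + (48).
Simplifying: h(y) = y^3 - 6*y^2 - 32*y + 48.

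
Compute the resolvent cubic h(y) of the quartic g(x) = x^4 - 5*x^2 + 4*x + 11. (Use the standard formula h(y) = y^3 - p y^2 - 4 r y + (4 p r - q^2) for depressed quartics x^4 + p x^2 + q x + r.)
h(y) = y^3 + 5*y^2 - 44*y - 236

Identify coefficients: p = -5, q = 4, r = 11.
Plug into h(y) = y^3 - p y^2 - 4 r y + (4 p r - q^2):
  h(y) = y^3 - (-5) y^2 - 4*(11) y + (4*(-5)*(11) - (4)^2)
       = y^3 + (5) y^2 + (-44) y + (-236).
Simplifying: h(y) = y^3 + 5*y^2 - 44*y - 236.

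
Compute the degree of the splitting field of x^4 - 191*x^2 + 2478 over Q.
[K:Q] = 4

f factors as (x^2 - 177)(x^2 - 14); the splitting field is K = Q(sqrt(177), sqrt(14)). Since 177, 14, and 2478 are all non-squares in Q, the three subfields Q(sqrt(177)), Q(sqrt(14)), Q(sqrt(2478)) are distinct degree-2 extensions, so [K:Q] = 4 (Klein four Galois group).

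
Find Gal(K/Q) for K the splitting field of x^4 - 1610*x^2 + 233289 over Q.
Gal(K/Q) = Z/2Z (cyclic of order 2)

f factors as (x^2 - 1449)(x^2 - 161), so the splitting field is K = Q(sqrt(1449), sqrt(161)). The squarefree part of 1449 is 161 and the squarefree part of 161 is also 161, so sqrt(1449) and sqrt(161) are both rational multiples of sqrt(161). Hence Q(sqrt(1449)) = Q(sqrt(161)) = Q(sqrt(161)), and the splitting field collapses to a single degree-2 extension with Galois group Z/2Z.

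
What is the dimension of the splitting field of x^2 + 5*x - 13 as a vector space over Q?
[K:Q] = 2

The discriminant of x^2 + (5)*x + (-13) is b^2 - 4c = 25 - (-52) = 77. Since 77 is not a perfect square in Q, the polynomial is irreducible over Q. Its two roots generate a degree-2 extension, so [K:Q] = 2.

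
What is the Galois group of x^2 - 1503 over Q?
Gal(K/Q) = Z/2Z (cyclic of order 2)

x^2 - 1503 is irreducible over Q since 1503 is not a rational square. The splitting field Q(sqrt(1503)) has degree 2 over Q, and its unique nontrivial automorphism is sqrt(1503) ↦ -sqrt(1503). Hence Gal(Q(sqrt(1503))/Q) = Z/2Z.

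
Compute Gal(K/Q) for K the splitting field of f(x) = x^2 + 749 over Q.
Gal(K/Q) = Z/2Z (cyclic of order 2)

x^2 + 749 is irreducible over Q since -749 is not a rational square. The splitting field Q(sqrt(-749)) has degree 2 over Q, and its unique nontrivial automorphism is sqrt(-749) ↦ -sqrt(-749). Hence Gal(Q(sqrt(-749))/Q) = Z/2Z.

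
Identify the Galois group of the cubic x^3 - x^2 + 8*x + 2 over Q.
Gal(K/Q) = S_3 (symmetric group of order 6)

Compute the discriminant of x^3 + (-1)*x^2 + (8)*x + (2): Δ = -2372. Since Δ is not a rational square, the Galois group is not contained in A_3; it must be the full S_3 (irreducibility of the cubic rules out anything smaller).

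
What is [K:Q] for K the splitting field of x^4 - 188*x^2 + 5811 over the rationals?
[K:Q] = 4

f factors as (x^2 - 39)(x^2 - 149); the splitting field is K = Q(sqrt(39), sqrt(149)). Since 39, 149, and 5811 are all non-squares in Q, the three subfields Q(sqrt(39)), Q(sqrt(149)), Q(sqrt(5811)) are distinct degree-2 extensions, so [K:Q] = 4 (Klein four Galois group).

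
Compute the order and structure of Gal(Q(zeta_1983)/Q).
|Gal(Q(zeta_1983)/Q)| = phi(1983) = 1320; group ≅ (Z/1983Z)^* ≅ Z/2Z × Z/660Z

The n-th cyclotomic polynomial Φ_1983(x) is the minimal polynomial of zeta_1983 over Q and has degree phi(1983) = 1320. So Q(zeta_1983) is a degree-1320 Galois extension with Galois group (Z/1983Z)^*. By CRT, (Z/1983Z)^* ≅ (Z/3Z)^* × (Z/661Z)^*. Each prime-power unit group is (Z/3Z)^* ≅ Z/2Z; (Z/661Z)^* ≅ Z/660Z. Hence Gal(Q(zeta_1983)/Q) ≅ Z/2Z × Z/660Z.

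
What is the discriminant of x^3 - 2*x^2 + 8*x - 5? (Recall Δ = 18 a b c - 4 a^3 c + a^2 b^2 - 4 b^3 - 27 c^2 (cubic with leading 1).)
Δ = -1187

For x^3 + a x^2 + b x + c the discriminant is Δ = 18 a b c - 4 a^3 c + a^2 b^2 - 4 b^3 - 27 c^2.
Plug a = -2, b = 8, c = -5:
  18*(-2)*(8)*(-5) - 4*(-2)^3*(-5) + (-2)^2*(8)^2 - 4*(8)^3 - 27*(-5)^2
  = 1440 + (-160) + 256 + (-2048) + (-675)
  = -1187.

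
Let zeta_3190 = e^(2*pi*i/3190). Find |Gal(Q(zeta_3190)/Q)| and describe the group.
|Gal(Q(zeta_3190)/Q)| = phi(3190) = 1120; group ≅ (Z/3190Z)^* ≅ Z/4Z × Z/10Z × Z/28Z

The n-th cyclotomic polynomial Φ_3190(x) is the minimal polynomial of zeta_3190 over Q and has degree phi(3190) = 1120. So Q(zeta_3190) is a degree-1120 Galois extension with Galois group (Z/3190Z)^*. By CRT, (Z/3190Z)^* ≅ (Z/2Z)^* × (Z/5Z)^* × (Z/11Z)^* × (Z/29Z)^*. Each prime-power unit group is (Z/2Z)^* ≅ trivial group (order 1); (Z/5Z)^* ≅ Z/4Z; (Z/11Z)^* ≅ Z/10Z; (Z/29Z)^* ≅ Z/28Z. Hence Gal(Q(zeta_3190)/Q) ≅ Z/4Z × Z/10Z × Z/28Z.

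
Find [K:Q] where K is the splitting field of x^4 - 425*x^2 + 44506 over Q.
[K:Q] = 4

f factors as (x^2 - 187)(x^2 - 238); the splitting field is K = Q(sqrt(187), sqrt(238)). Since 187, 238, and 44506 are all non-squares in Q, the three subfields Q(sqrt(187)), Q(sqrt(238)), Q(sqrt(44506)) are distinct degree-2 extensions, so [K:Q] = 4 (Klein four Galois group).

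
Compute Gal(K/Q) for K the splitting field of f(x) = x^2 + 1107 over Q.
Gal(K/Q) = Z/2Z (cyclic of order 2)

x^2 + 1107 is irreducible over Q since -1107 is not a rational square. The splitting field Q(sqrt(-1107)) has degree 2 over Q, and its unique nontrivial automorphism is sqrt(-1107) ↦ -sqrt(-1107). Hence Gal(Q(sqrt(-1107))/Q) = Z/2Z.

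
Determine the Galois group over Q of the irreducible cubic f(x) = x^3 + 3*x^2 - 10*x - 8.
Gal(K/Q) = S_3 (symmetric group of order 6)

Compute the discriminant of x^3 + (3)*x^2 + (-10)*x + (-8): Δ = 8356. Since Δ is not a rational square, the Galois group is not contained in A_3; it must be the full S_3 (irreducibility of the cubic rules out anything smaller).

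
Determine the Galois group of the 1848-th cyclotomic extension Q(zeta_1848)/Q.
|Gal(Q(zeta_1848)/Q)| = phi(1848) = 480; group ≅ (Z/1848Z)^* ≅ Z/2Z × Z/2Z × Z/2Z × Z/6Z × Z/10Z

The n-th cyclotomic polynomial Φ_1848(x) is the minimal polynomial of zeta_1848 over Q and has degree phi(1848) = 480. So Q(zeta_1848) is a degree-480 Galois extension with Galois group (Z/1848Z)^*. By CRT, (Z/1848Z)^* ≅ (Z/8Z)^* × (Z/3Z)^* × (Z/7Z)^* × (Z/11Z)^*. Each prime-power unit group is (Z/8Z)^* ≅ Z/2Z × Z/2Z; (Z/3Z)^* ≅ Z/2Z; (Z/7Z)^* ≅ Z/6Z; (Z/11Z)^* ≅ Z/10Z. Hence Gal(Q(zeta_1848)/Q) ≅ Z/2Z × Z/2Z × Z/2Z × Z/6Z × Z/10Z.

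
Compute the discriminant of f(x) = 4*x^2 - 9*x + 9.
Δ = -63

For a quadratic a x^2 + b x + c the discriminant is Δ = b^2 - 4ac = (-9)^2 - 4*(4)*(9) = 81 - (144) = -63.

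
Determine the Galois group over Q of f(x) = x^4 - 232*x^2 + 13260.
Gal(K/Q) = V_4 (Klein four-group, Z/2Z × Z/2Z)

f factors as (x^2 - 130)(x^2 - 102), so the splitting field is K = Q(sqrt(130), sqrt(102)). The elements 130, 102, 13260 are all non-squares in Q, so sqrt(130) and sqrt(102) generate independent quadratic extensions. Thus [K:Q] = 4 and Gal(K/Q) is generated by the two order-2 automorphisms sqrt(130) ↦ -sqrt(130) and sqrt(102) ↦ -sqrt(102), giving V_4.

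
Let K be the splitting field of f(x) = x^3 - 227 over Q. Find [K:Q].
[K:Q] = 6

x^3 - 227 has one real root r = 227^(1/3) and two complex roots r*zeta_3, r*zeta_3^2 where zeta_3 = e^(2*pi*i/3). The splitting field is Q(r, zeta_3). [Q(r):Q] = 3 and [Q(zeta_3):Q] = 2 with gcd = 1, so [Q(r, zeta_3):Q] = 3 * 2 = 6.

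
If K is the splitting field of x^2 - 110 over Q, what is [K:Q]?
[K:Q] = 2

The polynomial x^2 - 110 is irreducible over Q since 110 is not a perfect square. Its splitting field is Q(sqrt(110)), which has degree 2 over Q.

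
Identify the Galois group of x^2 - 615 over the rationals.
Gal(K/Q) = Z/2Z (cyclic of order 2)

x^2 - 615 is irreducible over Q since 615 is not a rational square. The splitting field Q(sqrt(615)) has degree 2 over Q, and its unique nontrivial automorphism is sqrt(615) ↦ -sqrt(615). Hence Gal(Q(sqrt(615))/Q) = Z/2Z.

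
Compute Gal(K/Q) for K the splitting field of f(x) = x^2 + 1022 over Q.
Gal(K/Q) = Z/2Z (cyclic of order 2)

x^2 + 1022 is irreducible over Q since -1022 is not a rational square. The splitting field Q(sqrt(-1022)) has degree 2 over Q, and its unique nontrivial automorphism is sqrt(-1022) ↦ -sqrt(-1022). Hence Gal(Q(sqrt(-1022))/Q) = Z/2Z.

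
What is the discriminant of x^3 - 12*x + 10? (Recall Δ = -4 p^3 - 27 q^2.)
Δ = 4212

For a depressed cubic x^3 + p x + q the discriminant is Δ = -4 p^3 - 27 q^2 = -4*(-12)^3 - 27*(10)^2 = 6912 - 2700 = 4212.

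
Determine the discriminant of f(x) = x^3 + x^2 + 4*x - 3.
Δ = -687

For x^3 + a x^2 + b x + c the discriminant is Δ = 18 a b c - 4 a^3 c + a^2 b^2 - 4 b^3 - 27 c^2.
Plug a = 1, b = 4, c = -3:
  18*(1)*(4)*(-3) - 4*(1)^3*(-3) + (1)^2*(4)^2 - 4*(4)^3 - 27*(-3)^2
  = -216 + (12) + 16 + (-256) + (-243)
  = -687.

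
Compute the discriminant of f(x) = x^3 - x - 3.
Δ = -239

For a depressed cubic x^3 + p x + q the discriminant is Δ = -4 p^3 - 27 q^2 = -4*(-1)^3 - 27*(-3)^2 = 4 - 243 = -239.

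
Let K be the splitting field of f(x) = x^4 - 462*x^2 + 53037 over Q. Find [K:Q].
[K:Q] = 4

f factors as (x^2 - 213)(x^2 - 249); the splitting field is K = Q(sqrt(213), sqrt(249)). Since 213, 249, and 53037 are all non-squares in Q, the three subfields Q(sqrt(213)), Q(sqrt(249)), Q(sqrt(53037)) are distinct degree-2 extensions, so [K:Q] = 4 (Klein four Galois group).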